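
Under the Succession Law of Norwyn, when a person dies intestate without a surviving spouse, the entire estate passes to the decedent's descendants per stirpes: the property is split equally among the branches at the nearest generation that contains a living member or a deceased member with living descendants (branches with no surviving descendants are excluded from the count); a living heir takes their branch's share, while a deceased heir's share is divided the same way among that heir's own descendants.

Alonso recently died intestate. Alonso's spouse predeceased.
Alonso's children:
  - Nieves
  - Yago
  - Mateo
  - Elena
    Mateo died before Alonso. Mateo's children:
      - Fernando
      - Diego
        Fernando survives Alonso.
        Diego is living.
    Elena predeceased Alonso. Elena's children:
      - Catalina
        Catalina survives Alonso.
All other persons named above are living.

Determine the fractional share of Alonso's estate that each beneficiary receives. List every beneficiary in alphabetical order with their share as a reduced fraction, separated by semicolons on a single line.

Catalina 1/4; Diego 1/8; Fernando 1/8; Nieves 1/4; Yago 1/4

There is no surviving spouse, so the entire estate passes to Alonso's descendants per stirpes.
The estate is divided into 4 equal shares of 1/4 among Nieves, Yago, Mateo, Elena.
Nieves is living and takes 1/4.
Yago is living and takes 1/4.
Mateo predeceased; the 1/4 allotted to Mateo's branch passes to Mateo's issue by representation.
The 1/4 is divided into 2 equal shares of 1/8 among Fernando, Diego.
Fernando is living and takes 1/8.
Diego is living and takes 1/8.
Elena predeceased; the 1/4 allotted to Elena's branch passes to Elena's issue by representation.
Catalina is the sole taker at this level and receives the full 1/4.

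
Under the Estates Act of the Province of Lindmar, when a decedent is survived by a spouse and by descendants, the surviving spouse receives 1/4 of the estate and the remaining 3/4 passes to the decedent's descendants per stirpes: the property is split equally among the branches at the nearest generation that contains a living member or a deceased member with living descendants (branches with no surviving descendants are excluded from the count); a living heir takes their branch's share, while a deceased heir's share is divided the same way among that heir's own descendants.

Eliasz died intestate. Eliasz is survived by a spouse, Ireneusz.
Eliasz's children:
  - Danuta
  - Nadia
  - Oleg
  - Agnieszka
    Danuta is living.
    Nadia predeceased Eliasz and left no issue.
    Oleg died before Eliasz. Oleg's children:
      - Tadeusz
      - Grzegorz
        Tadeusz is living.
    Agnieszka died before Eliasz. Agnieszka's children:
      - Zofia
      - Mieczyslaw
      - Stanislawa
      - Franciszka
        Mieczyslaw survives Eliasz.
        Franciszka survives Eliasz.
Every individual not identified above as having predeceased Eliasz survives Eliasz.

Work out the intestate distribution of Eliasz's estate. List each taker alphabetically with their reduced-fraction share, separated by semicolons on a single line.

Ireneusz, as surviving spouse, takes 1/4.
The remaining 3/4 passes to Eliasz's descendants per stirpes.
Nadia left no surviving issue, so that branch lapses and is disregarded.
The 3/4 is divided into 3 equal shares of 1/4 among Danuta, Oleg, Agnieszka.
Danuta is living and takes 1/4.
Oleg predeceased; the 1/4 allotted to Oleg's branch passes to Oleg's issue by representation.
The 1/4 is divided into 2 equal shares of 1/8 among Tadeusz, Grzegorz.
Tadeusz is living and takes 1/8.
Grzegorz is living and takes 1/8.
Agnieszka predeceased; the 1/4 allotted to Agnieszka's branch passes to Agnieszka's issue by representation.
The 1/4 is divided into 4 equal shares of 1/16 among Zofia, Mieczyslaw, Stanislawa, Franciszka.
Zofia is living and takes 1/16.
Mieczyslaw is living and takes 1/16.
Stanislawa is living and takes 1/16.
Franciszka is living and takes 1/16.

Danuta 1/4; Franciszka 1/16; Grzegorz 1/8; Ireneusz 1/4; Mieczyslaw 1/16; Stanislawa 1/16; Tadeusz 1/8; Zofia 1/16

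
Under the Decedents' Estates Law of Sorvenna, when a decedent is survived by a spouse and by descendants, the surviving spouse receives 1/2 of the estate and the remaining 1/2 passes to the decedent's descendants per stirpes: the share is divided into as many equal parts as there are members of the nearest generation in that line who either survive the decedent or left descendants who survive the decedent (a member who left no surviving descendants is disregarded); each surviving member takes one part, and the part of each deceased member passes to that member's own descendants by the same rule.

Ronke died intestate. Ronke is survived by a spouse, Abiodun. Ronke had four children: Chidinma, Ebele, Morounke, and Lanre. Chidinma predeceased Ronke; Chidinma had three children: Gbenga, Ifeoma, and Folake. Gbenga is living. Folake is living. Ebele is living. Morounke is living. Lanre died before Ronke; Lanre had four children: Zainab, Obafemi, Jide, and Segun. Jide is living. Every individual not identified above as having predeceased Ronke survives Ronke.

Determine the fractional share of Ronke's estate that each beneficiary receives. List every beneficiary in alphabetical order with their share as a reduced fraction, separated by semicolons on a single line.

Abiodun 1/2; Ebele 1/8; Folake 1/24; Gbenga 1/24; Ifeoma 1/24; Jide 1/32; Morounke 1/8; Obafemi 1/32; Segun 1/32; Zainab 1/32

Abiodun, as surviving spouse, takes 1/2.
The remaining 1/2 passes to Ronke's descendants per stirpes.
The 1/2 is divided into 4 equal shares of 1/8 among Chidinma, Ebele, Morounke, Lanre.
Chidinma predeceased; the 1/8 allotted to Chidinma's branch passes to Chidinma's issue by representation.
The 1/8 is divided into 3 equal shares of 1/24 among Gbenga, Ifeoma, Folake.
Gbenga is living and takes 1/24.
Ifeoma is living and takes 1/24.
Folake is living and takes 1/24.
Ebele is living and takes 1/8.
Morounke is living and takes 1/8.
Lanre predeceased; the 1/8 allotted to Lanre's branch passes to Lanre's issue by representation.
The 1/8 is divided into 4 equal shares of 1/32 among Zainab, Obafemi, Jide, Segun.
Zainab is living and takes 1/32.
Obafemi is living and takes 1/32.
Jide is living and takes 1/32.
Segun is living and takes 1/32.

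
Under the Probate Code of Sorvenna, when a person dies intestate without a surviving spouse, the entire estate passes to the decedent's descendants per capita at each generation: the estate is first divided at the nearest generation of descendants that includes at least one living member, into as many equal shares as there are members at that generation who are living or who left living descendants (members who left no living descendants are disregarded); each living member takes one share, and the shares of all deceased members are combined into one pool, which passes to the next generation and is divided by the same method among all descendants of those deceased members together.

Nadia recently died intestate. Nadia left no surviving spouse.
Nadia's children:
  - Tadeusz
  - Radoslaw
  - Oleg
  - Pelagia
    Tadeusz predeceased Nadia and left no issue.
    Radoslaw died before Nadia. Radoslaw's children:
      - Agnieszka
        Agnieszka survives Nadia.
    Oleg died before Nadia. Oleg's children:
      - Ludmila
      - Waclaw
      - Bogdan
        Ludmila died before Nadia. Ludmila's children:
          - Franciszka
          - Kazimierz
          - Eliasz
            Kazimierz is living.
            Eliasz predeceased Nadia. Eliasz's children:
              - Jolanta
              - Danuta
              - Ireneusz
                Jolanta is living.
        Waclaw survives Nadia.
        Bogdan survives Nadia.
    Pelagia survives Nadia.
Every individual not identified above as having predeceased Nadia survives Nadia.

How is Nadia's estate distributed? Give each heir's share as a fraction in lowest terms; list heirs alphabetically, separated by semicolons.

There is no surviving spouse, so the entire estate passes to Nadia's descendants per capita at each generation.
At generation 1 (Radoslaw, Oleg, Pelagia) there are 3 shares of (1)/3 = 1/3 each.
Living: Pelagia — each takes 1/3.
Deceased: Radoslaw and Oleg. Their combined 2/3 is pooled and carried to generation 2.
At generation 2 (Agnieszka, Ludmila, Waclaw, Bogdan) there are 4 shares of (2/3)/4 = 1/6 each.
Living: Agnieszka, Waclaw, and Bogdan — each takes 1/6.
Deceased: Ludmila. That 1/6 share is carried to generation 3.
At generation 3 (Franciszka, Kazimierz, Eliasz) there are 3 shares of (1/6)/3 = 1/18 each.
Living: Franciszka and Kazimierz — each takes 1/18.
Deceased: Eliasz. That 1/18 share is carried to generation 4.
At generation 4 (Jolanta, Danuta, Ireneusz) there are 3 shares of (1/18)/3 = 1/54 each.
Living: Jolanta, Danuta, and Ireneusz — each takes 1/54.

Agnieszka 1/6; Bogdan 1/6; Danuta 1/54; Franciszka 1/18; Ireneusz 1/54; Jolanta 1/54; Kazimierz 1/18; Pelagia 1/3; Waclaw 1/6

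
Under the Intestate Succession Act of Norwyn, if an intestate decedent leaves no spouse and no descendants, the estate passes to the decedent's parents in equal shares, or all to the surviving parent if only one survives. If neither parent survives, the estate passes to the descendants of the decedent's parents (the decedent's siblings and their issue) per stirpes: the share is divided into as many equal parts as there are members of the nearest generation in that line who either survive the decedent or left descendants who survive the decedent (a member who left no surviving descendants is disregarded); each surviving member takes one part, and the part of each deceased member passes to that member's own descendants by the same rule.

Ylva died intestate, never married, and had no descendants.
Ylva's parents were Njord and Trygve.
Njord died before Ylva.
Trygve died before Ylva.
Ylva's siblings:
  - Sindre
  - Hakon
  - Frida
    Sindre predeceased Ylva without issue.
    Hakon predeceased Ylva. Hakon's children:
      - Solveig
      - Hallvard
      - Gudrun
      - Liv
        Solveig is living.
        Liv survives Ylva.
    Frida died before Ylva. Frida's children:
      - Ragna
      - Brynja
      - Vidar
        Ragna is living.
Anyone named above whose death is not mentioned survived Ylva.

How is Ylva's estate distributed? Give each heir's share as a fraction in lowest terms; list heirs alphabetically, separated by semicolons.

Neither parent survives and there are no descendants, so the estate passes to Ylva's siblings and their issue per stirpes.
Sindre left no surviving issue, so that branch lapses and is disregarded.
The estate is divided into 2 equal shares of 1/2 among Hakon, Frida.
Hakon predeceased; the 1/2 allotted to Hakon's branch passes to Hakon's issue by representation.
The 1/2 is divided into 4 equal shares of 1/8 among Solveig, Hallvard, Gudrun, Liv.
Solveig is living and takes 1/8.
Hallvard is living and takes 1/8.
Gudrun is living and takes 1/8.
Liv is living and takes 1/8.
Frida predeceased; the 1/2 allotted to Frida's branch passes to Frida's issue by representation.
The 1/2 is divided into 3 equal shares of 1/6 among Ragna, Brynja, Vidar.
Ragna is living and takes 1/6.
Brynja is living and takes 1/6.
Vidar is living and takes 1/6.

Brynja 1/6; Gudrun 1/8; Hallvard 1/8; Liv 1/8; Ragna 1/6; Solveig 1/8; Vidar 1/6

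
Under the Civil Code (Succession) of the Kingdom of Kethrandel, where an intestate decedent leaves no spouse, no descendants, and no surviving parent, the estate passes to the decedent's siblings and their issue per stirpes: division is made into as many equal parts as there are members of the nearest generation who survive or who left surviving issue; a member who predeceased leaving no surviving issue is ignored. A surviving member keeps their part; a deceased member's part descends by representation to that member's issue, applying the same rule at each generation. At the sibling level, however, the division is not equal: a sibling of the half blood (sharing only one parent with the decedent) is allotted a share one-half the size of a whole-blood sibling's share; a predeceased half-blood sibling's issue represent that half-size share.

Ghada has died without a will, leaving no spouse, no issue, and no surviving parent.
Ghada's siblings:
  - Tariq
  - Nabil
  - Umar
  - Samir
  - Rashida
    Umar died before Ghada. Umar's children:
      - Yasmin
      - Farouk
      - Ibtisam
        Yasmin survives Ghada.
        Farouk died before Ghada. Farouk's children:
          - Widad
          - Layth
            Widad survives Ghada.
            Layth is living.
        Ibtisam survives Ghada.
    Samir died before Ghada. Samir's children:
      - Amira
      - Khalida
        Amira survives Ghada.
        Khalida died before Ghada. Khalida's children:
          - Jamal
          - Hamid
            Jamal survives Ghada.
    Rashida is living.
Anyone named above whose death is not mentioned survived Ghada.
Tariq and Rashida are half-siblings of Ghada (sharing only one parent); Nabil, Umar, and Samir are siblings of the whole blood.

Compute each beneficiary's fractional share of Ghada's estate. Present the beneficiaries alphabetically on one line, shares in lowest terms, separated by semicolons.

Amira 1/8; Hamid 1/16; Ibtisam 1/12; Jamal 1/16; Layth 1/24; Nabil 1/4; Rashida 1/8; Tariq 1/8; Widad 1/24; Yasmin 1/12

No spouse, descendants, or parent survives, so the estate passes to Ghada's siblings per stirpes.
Half-blood siblings count for one-half the weight of whole-blood siblings at the initial division.
Dividing 1 in proportion to weights (total weight 4): Tariq (weight 1/2) → 1/8; Nabil (weight 1) → 1/4; Umar (weight 1) → 1/4; Samir (weight 1) → 1/4; Rashida (weight 1/2) → 1/8.
Tariq is living and takes 1/8.
Nabil is living and takes 1/4.
Umar predeceased; the 1/4 allotted to Umar's branch passes to Umar's issue by representation.
The 1/4 is divided into 3 equal shares of 1/12 among Yasmin, Farouk, Ibtisam.
Yasmin is living and takes 1/12.
Farouk predeceased; the 1/12 allotted to Farouk's branch passes to Farouk's issue by representation.
The 1/12 is divided into 2 equal shares of 1/24 among Widad, Layth.
Widad is living and takes 1/24.
Layth is living and takes 1/24.
Ibtisam is living and takes 1/12.
Samir predeceased; the 1/4 allotted to Samir's branch passes to Samir's issue by representation.
The 1/4 is divided into 2 equal shares of 1/8 among Amira, Khalida.
Amira is living and takes 1/8.
Khalida predeceased; the 1/8 allotted to Khalida's branch passes to Khalida's issue by representation.
The 1/8 is divided into 2 equal shares of 1/16 among Jamal, Hamid.
Jamal is living and takes 1/16.
Hamid is living and takes 1/16.
Rashida is living and takes 1/8.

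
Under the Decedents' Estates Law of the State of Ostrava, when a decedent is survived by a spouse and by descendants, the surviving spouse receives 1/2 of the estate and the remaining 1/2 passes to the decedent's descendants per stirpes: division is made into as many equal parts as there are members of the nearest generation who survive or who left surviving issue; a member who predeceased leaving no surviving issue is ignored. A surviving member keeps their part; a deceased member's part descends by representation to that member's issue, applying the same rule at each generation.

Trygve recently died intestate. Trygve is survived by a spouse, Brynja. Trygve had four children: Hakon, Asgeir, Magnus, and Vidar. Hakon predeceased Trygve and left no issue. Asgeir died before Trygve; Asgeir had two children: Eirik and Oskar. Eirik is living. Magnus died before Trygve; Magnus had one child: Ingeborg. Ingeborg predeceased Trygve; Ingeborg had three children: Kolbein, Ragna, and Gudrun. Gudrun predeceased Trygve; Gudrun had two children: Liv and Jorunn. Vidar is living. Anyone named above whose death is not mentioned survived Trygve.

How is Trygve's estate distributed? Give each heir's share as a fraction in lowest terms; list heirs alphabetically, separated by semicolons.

Brynja, as surviving spouse, takes 1/2.
The remaining 1/2 passes to Trygve's descendants per stirpes.
Hakon left no surviving issue, so that branch lapses and is disregarded.
The 1/2 is divided into 3 equal shares of 1/6 among Asgeir, Magnus, Vidar.
Asgeir predeceased; the 1/6 allotted to Asgeir's branch passes to Asgeir's issue by representation.
The 1/6 is divided into 2 equal shares of 1/12 among Eirik, Oskar.
Eirik is living and takes 1/12.
Oskar is living and takes 1/12.
Magnus predeceased; the 1/6 allotted to Magnus's branch passes to Magnus's issue by representation.
Ingeborg's line is the sole branch at this level, so the full 1/6 passes to Ingeborg's issue by representation.
The 1/6 is divided into 3 equal shares of 1/18 among Kolbein, Ragna, Gudrun.
Kolbein is living and takes 1/18.
Ragna is living and takes 1/18.
Gudrun predeceased; the 1/18 allotted to Gudrun's branch passes to Gudrun's issue by representation.
The 1/18 is divided into 2 equal shares of 1/36 among Liv, Jorunn.
Liv is living and takes 1/36.
Jorunn is living and takes 1/36.
Vidar is living and takes 1/6.

Brynja 1/2; Eirik 1/12; Jorunn 1/36; Kolbein 1/18; Liv 1/36; Oskar 1/12; Ragna 1/18; Vidar 1/6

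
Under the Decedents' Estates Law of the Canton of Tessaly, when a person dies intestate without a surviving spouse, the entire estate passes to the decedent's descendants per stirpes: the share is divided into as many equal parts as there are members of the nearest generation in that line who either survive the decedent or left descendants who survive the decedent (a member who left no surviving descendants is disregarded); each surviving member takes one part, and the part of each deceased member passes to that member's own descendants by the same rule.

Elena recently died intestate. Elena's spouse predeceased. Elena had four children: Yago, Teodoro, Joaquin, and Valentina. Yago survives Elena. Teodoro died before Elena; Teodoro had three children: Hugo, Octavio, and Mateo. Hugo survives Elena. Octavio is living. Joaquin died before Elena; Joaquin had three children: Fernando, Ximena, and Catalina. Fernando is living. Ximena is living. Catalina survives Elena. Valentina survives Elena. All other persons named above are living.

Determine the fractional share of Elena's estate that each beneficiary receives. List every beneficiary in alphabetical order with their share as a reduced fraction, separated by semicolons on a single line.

Catalina 1/12; Fernando 1/12; Hugo 1/12; Mateo 1/12; Octavio 1/12; Valentina 1/4; Ximena 1/12; Yago 1/4

There is no surviving spouse, so the entire estate passes to Elena's descendants per stirpes.
The estate is divided into 4 equal shares of 1/4 among Yago, Teodoro, Joaquin, Valentina.
Yago is living and takes 1/4.
Teodoro predeceased; the 1/4 allotted to Teodoro's branch passes to Teodoro's issue by representation.
The 1/4 is divided into 3 equal shares of 1/12 among Hugo, Octavio, Mateo.
Hugo is living and takes 1/12.
Octavio is living and takes 1/12.
Mateo is living and takes 1/12.
Joaquin predeceased; the 1/4 allotted to Joaquin's branch passes to Joaquin's issue by representation.
The 1/4 is divided into 3 equal shares of 1/12 among Fernando, Ximena, Catalina.
Fernando is living and takes 1/12.
Ximena is living and takes 1/12.
Catalina is living and takes 1/12.
Valentina is living and takes 1/4.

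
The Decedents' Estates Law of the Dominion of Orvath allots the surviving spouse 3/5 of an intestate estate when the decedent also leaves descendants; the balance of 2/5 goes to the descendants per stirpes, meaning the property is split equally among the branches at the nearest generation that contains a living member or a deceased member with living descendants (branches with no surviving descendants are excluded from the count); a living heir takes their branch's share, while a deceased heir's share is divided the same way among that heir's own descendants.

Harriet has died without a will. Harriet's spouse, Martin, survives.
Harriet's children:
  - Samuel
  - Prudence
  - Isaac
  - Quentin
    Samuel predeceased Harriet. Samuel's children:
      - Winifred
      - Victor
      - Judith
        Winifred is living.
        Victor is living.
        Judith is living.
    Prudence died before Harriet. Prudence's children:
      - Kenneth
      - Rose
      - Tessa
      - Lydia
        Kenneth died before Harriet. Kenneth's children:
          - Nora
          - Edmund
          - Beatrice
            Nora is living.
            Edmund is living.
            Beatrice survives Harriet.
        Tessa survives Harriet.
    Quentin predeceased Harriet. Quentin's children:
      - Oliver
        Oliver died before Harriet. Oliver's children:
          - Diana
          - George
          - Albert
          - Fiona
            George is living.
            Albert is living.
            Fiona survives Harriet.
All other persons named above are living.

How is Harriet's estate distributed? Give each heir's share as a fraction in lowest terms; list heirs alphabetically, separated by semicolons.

Martin, as surviving spouse, takes 3/5.
The remaining 2/5 passes to Harriet's descendants per stirpes.
The 2/5 is divided into 4 equal shares of 1/10 among Samuel, Prudence, Isaac, Quentin.
Samuel predeceased; the 1/10 allotted to Samuel's branch passes to Samuel's issue by representation.
The 1/10 is divided into 3 equal shares of 1/30 among Winifred, Victor, Judith.
Winifred is living and takes 1/30.
Victor is living and takes 1/30.
Judith is living and takes 1/30.
Prudence predeceased; the 1/10 allotted to Prudence's branch passes to Prudence's issue by representation.
The 1/10 is divided into 4 equal shares of 1/40 among Kenneth, Rose, Tessa, Lydia.
Kenneth predeceased; the 1/40 allotted to Kenneth's branch passes to Kenneth's issue by representation.
The 1/40 is divided into 3 equal shares of 1/120 among Nora, Edmund, Beatrice.
Nora is living and takes 1/120.
Edmund is living and takes 1/120.
Beatrice is living and takes 1/120.
Rose is living and takes 1/40.
Tessa is living and takes 1/40.
Lydia is living and takes 1/40.
Isaac is living and takes 1/10.
Quentin predeceased; the 1/10 allotted to Quentin's branch passes to Quentin's issue by representation.
Oliver's line is the sole branch at this level, so the full 1/10 passes to Oliver's issue by representation.
The 1/10 is divided into 4 equal shares of 1/40 among Diana, George, Albert, Fiona.
Diana is living and takes 1/40.
George is living and takes 1/40.
Albert is living and takes 1/40.
Fiona is living and takes 1/40.

Albert 1/40; Beatrice 1/120; Diana 1/40; Edmund 1/120; Fiona 1/40; George 1/40; Isaac 1/10; Judith 1/30; Lydia 1/40; Martin 3/5; Nora 1/120; Rose 1/40; Tessa 1/40; Victor 1/30; Winifred 1/30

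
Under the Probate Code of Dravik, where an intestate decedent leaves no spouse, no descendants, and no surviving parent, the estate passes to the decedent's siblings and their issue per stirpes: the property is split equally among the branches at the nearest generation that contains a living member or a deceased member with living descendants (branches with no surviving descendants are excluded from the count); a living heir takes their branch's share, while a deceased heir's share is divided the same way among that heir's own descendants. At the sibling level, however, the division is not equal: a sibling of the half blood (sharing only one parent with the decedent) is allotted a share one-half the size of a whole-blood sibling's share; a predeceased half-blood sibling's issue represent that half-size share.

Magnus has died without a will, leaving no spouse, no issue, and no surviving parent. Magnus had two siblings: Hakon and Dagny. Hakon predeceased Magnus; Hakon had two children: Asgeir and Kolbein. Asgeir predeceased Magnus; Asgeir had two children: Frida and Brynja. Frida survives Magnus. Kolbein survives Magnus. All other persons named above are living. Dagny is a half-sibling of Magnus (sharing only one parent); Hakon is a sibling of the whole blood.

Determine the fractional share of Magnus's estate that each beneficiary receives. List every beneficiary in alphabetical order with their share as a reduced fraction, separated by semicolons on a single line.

Brynja 1/6; Dagny 1/3; Frida 1/6; Kolbein 1/3

No spouse, descendants, or parent survives, so the estate passes to Magnus's siblings per stirpes.
Half-blood siblings count for one-half the weight of whole-blood siblings at the initial division.
Dividing 1 in proportion to weights (total weight 3/2): Hakon (weight 1) → 2/3; Dagny (weight 1/2) → 1/3.
Hakon predeceased; the 2/3 allotted to Hakon's branch passes to Hakon's issue by representation.
The 2/3 is divided into 2 equal shares of 1/3 among Asgeir, Kolbein.
Asgeir predeceased; the 1/3 allotted to Asgeir's branch passes to Asgeir's issue by representation.
The 1/3 is divided into 2 equal shares of 1/6 among Frida, Brynja.
Frida is living and takes 1/6.
Brynja is living and takes 1/6.
Kolbein is living and takes 1/3.
Dagny is living and takes 1/3.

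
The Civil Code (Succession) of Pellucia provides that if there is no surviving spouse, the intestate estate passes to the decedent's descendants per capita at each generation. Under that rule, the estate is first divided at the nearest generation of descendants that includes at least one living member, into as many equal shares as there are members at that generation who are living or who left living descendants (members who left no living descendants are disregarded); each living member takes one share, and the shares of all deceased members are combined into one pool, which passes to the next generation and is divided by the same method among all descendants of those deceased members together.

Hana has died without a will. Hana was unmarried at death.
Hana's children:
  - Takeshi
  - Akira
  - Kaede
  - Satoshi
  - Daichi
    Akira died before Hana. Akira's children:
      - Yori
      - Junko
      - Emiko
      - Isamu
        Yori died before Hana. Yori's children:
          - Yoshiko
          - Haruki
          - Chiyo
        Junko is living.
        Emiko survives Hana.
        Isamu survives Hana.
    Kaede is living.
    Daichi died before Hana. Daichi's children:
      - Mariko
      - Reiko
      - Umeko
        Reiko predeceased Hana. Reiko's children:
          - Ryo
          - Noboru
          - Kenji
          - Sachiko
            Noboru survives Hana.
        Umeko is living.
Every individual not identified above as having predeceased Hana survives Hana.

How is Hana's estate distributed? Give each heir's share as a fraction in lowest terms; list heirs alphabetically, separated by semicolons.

There is no surviving spouse, so the entire estate passes to Hana's descendants per capita at each generation.
At generation 1 (Takeshi, Akira, Kaede, Satoshi, Daichi) there are 5 shares of (1)/5 = 1/5 each.
Living: Takeshi, Kaede, and Satoshi — each takes 1/5.
Deceased: Akira and Daichi. Their combined 2/5 is pooled and carried to generation 2.
At generation 2 (Yori, Junko, Emiko, Isamu, Mariko, Reiko, Umeko) there are 7 shares of (2/5)/7 = 2/35 each.
Living: Junko, Emiko, Isamu, Mariko, and Umeko — each takes 2/35.
Deceased: Yori and Reiko. Their combined 4/35 is pooled and carried to generation 3.
At generation 3 (Yoshiko, Haruki, Chiyo, Ryo, Noboru, Kenji, Sachiko) there are 7 shares of (4/35)/7 = 4/245 each.
Living: Yoshiko, Haruki, Chiyo, Ryo, Noboru, Kenji, and Sachiko — each takes 4/245.

Chiyo 4/245; Emiko 2/35; Haruki 4/245; Isamu 2/35; Junko 2/35; Kaede 1/5; Kenji 4/245; Mariko 2/35; Noboru 4/245; Ryo 4/245; Sachiko 4/245; Satoshi 1/5; Takeshi 1/5; Umeko 2/35; Yoshiko 4/245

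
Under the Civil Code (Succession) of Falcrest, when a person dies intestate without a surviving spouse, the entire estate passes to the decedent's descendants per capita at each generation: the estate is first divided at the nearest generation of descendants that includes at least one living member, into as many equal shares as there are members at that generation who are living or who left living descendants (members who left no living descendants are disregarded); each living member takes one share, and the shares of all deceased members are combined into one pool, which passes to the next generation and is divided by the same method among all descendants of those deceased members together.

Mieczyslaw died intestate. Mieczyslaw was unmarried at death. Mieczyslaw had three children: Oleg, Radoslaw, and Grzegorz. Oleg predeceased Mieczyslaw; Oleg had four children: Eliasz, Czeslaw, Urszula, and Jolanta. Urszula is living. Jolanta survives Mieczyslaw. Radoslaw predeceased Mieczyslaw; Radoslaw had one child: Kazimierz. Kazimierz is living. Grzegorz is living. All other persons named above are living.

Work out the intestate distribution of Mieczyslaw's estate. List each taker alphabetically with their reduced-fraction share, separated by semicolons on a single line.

Czeslaw 2/15; Eliasz 2/15; Grzegorz 1/3; Jolanta 2/15; Kazimierz 2/15; Urszula 2/15

There is no surviving spouse, so the entire estate passes to Mieczyslaw's descendants per capita at each generation.
At generation 1 (Oleg, Radoslaw, Grzegorz) there are 3 shares of (1)/3 = 1/3 each.
Living: Grzegorz — each takes 1/3.
Deceased: Oleg and Radoslaw. Their combined 2/3 is pooled and carried to generation 2.
At generation 2 (Eliasz, Czeslaw, Urszula, Jolanta, Kazimierz) there are 5 shares of (2/3)/5 = 2/15 each.
Living: Eliasz, Czeslaw, Urszula, Jolanta, and Kazimierz — each takes 2/15.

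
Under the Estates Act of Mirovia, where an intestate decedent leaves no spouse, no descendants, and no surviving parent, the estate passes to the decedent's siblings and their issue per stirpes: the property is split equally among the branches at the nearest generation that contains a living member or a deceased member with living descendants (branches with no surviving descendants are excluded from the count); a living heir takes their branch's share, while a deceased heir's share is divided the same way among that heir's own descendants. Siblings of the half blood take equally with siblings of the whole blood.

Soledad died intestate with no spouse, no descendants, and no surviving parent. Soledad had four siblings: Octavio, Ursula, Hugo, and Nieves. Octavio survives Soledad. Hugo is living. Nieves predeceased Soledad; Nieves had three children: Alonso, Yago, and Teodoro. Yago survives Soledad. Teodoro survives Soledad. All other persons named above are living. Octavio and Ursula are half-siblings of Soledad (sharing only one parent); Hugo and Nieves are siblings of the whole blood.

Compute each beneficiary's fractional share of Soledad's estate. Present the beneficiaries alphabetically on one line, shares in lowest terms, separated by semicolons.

Alonso 1/12; Hugo 1/4; Octavio 1/4; Teodoro 1/12; Ursula 1/4; Yago 1/12

No spouse, descendants, or parent survives, so the estate passes to Soledad's siblings per stirpes.
Half-blood and whole-blood siblings take equally under the stated rule.
The estate is divided into 4 equal shares of 1/4 among Octavio, Ursula, Hugo, Nieves.
Octavio is living and takes 1/4.
Ursula is living and takes 1/4.
Hugo is living and takes 1/4.
Nieves predeceased; the 1/4 allotted to Nieves's branch passes to Nieves's issue by representation.
The 1/4 is divided into 3 equal shares of 1/12 among Alonso, Yago, Teodoro.
Alonso is living and takes 1/12.
Yago is living and takes 1/12.
Teodoro is living and takes 1/12.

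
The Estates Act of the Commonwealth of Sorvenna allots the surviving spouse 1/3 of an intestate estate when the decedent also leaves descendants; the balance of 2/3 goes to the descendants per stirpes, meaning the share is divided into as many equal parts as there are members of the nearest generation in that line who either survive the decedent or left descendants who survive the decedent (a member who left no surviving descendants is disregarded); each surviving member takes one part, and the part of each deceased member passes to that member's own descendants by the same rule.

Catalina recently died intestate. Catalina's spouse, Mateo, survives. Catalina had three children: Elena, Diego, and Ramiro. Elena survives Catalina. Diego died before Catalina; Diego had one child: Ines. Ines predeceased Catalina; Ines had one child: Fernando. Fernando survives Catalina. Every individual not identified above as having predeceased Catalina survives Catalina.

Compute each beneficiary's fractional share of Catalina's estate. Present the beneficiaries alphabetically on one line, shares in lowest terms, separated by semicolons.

Mateo, as surviving spouse, takes 1/3.
The remaining 2/3 passes to Catalina's descendants per stirpes.
The 2/3 is divided into 3 equal shares of 2/9 among Elena, Diego, Ramiro.
Elena is living and takes 2/9.
Diego predeceased; the 2/9 allotted to Diego's branch passes to Diego's issue by representation.
Ines's line is the sole branch at this level, so the full 2/9 passes to Ines's issue by representation.
Fernando is the sole taker at this level and receives the full 2/9.
Ramiro is living and takes 2/9.

Elena 2/9; Fernando 2/9; Mateo 1/3; Ramiro 2/9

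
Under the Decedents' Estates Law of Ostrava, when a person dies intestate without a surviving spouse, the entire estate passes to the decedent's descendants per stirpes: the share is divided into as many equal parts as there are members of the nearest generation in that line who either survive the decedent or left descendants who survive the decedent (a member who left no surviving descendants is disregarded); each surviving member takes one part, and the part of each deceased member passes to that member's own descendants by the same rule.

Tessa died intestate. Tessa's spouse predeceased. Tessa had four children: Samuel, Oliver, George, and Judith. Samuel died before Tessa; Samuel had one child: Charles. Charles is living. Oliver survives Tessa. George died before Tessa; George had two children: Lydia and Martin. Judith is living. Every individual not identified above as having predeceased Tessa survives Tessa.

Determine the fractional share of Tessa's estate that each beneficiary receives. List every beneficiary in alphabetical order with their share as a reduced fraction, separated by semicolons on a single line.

There is no surviving spouse, so the entire estate passes to Tessa's descendants per stirpes.
The estate is divided into 4 equal shares of 1/4 among Samuel, Oliver, George, Judith.
Samuel predeceased; the 1/4 allotted to Samuel's branch passes to Samuel's issue by representation.
Charles is the sole taker at this level and receives the full 1/4.
Oliver is living and takes 1/4.
George predeceased; the 1/4 allotted to George's branch passes to George's issue by representation.
The 1/4 is divided into 2 equal shares of 1/8 among Lydia, Martin.
Lydia is living and takes 1/8.
Martin is living and takes 1/8.
Judith is living and takes 1/4.

Charles 1/4; Judith 1/4; Lydia 1/8; Martin 1/8; Oliver 1/4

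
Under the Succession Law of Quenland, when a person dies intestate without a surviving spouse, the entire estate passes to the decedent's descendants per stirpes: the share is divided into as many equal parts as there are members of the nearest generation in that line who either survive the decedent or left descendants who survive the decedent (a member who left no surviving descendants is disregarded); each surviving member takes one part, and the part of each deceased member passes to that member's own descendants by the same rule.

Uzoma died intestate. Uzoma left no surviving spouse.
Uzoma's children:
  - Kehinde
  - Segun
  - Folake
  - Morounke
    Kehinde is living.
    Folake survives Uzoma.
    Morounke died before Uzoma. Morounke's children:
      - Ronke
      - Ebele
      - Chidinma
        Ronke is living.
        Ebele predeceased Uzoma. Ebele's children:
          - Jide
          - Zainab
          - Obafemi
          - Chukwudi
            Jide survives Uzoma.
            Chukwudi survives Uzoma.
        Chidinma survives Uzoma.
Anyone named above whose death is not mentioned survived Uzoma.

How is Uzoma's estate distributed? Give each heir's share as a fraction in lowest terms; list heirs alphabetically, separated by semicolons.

There is no surviving spouse, so the entire estate passes to Uzoma's descendants per stirpes.
The estate is divided into 4 equal shares of 1/4 among Kehinde, Segun, Folake, Morounke.
Kehinde is living and takes 1/4.
Segun is living and takes 1/4.
Folake is living and takes 1/4.
Morounke predeceased; the 1/4 allotted to Morounke's branch passes to Morounke's issue by representation.
The 1/4 is divided into 3 equal shares of 1/12 among Ronke, Ebele, Chidinma.
Ronke is living and takes 1/12.
Ebele predeceased; the 1/12 allotted to Ebele's branch passes to Ebele's issue by representation.
The 1/12 is divided into 4 equal shares of 1/48 among Jide, Zainab, Obafemi, Chukwudi.
Jide is living and takes 1/48.
Zainab is living and takes 1/48.
Obafemi is living and takes 1/48.
Chukwudi is living and takes 1/48.
Chidinma is living and takes 1/12.

Chidinma 1/12; Chukwudi 1/48; Folake 1/4; Jide 1/48; Kehinde 1/4; Obafemi 1/48; Ronke 1/12; Segun 1/4; Zainab 1/48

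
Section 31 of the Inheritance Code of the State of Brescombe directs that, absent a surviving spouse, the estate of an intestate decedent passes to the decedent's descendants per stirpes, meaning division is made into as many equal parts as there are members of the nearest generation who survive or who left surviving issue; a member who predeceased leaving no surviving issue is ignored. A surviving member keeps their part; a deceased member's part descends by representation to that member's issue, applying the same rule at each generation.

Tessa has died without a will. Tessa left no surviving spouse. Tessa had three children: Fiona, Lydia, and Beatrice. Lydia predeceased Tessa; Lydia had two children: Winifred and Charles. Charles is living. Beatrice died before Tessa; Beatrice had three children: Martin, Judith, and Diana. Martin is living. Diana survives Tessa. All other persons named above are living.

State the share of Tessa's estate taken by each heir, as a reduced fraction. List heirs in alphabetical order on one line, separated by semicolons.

Charles 1/6; Diana 1/9; Fiona 1/3; Judith 1/9; Martin 1/9; Winifred 1/6

There is no surviving spouse, so the entire estate passes to Tessa's descendants per stirpes.
The estate is divided into 3 equal shares of 1/3 among Fiona, Lydia, Beatrice.
Fiona is living and takes 1/3.
Lydia predeceased; the 1/3 allotted to Lydia's branch passes to Lydia's issue by representation.
The 1/3 is divided into 2 equal shares of 1/6 among Winifred, Charles.
Winifred is living and takes 1/6.
Charles is living and takes 1/6.
Beatrice predeceased; the 1/3 allotted to Beatrice's branch passes to Beatrice's issue by representation.
The 1/3 is divided into 3 equal shares of 1/9 among Martin, Judith, Diana.
Martin is living and takes 1/9.
Judith is living and takes 1/9.
Diana is living and takes 1/9.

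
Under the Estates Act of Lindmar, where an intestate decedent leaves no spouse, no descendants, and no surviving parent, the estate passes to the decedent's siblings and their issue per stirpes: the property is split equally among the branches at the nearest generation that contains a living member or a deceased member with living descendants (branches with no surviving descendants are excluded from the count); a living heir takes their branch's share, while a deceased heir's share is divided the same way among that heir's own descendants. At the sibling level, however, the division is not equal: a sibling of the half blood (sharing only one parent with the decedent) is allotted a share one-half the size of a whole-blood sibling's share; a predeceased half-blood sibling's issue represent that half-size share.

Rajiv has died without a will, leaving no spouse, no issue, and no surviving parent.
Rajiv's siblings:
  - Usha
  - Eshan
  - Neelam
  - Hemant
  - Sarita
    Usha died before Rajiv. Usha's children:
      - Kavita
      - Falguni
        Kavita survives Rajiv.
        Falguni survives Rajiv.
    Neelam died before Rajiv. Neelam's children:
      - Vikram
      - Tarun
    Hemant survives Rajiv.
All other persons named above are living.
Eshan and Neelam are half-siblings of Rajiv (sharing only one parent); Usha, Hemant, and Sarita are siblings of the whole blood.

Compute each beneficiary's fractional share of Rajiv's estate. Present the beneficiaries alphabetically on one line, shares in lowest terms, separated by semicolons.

No spouse, descendants, or parent survives, so the estate passes to Rajiv's siblings per stirpes.
Half-blood siblings count for one-half the weight of whole-blood siblings at the initial division.
Dividing 1 in proportion to weights (total weight 4): Usha (weight 1) → 1/4; Eshan (weight 1/2) → 1/8; Neelam (weight 1/2) → 1/8; Hemant (weight 1) → 1/4; Sarita (weight 1) → 1/4.
Usha predeceased; the 1/4 allotted to Usha's branch passes to Usha's issue by representation.
The 1/4 is divided into 2 equal shares of 1/8 among Kavita, Falguni.
Kavita is living and takes 1/8.
Falguni is living and takes 1/8.
Eshan is living and takes 1/8.
Neelam predeceased; the 1/8 allotted to Neelam's branch passes to Neelam's issue by representation.
The 1/8 is divided into 2 equal shares of 1/16 among Vikram, Tarun.
Vikram is living and takes 1/16.
Tarun is living and takes 1/16.
Hemant is living and takes 1/4.
Sarita is living and takes 1/4.

Eshan 1/8; Falguni 1/8; Hemant 1/4; Kavita 1/8; Sarita 1/4; Tarun 1/16; Vikram 1/16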